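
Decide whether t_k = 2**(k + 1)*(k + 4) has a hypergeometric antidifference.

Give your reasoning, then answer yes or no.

The ratio is 2*(k + 5)/(k + 4).
Normal form (A,B,C) = (2, 1, k + 4).
Need (2)·f(k+1) − (1)·f(k) = k + 4.
Degrees (0,0,1) ⇒ d ≤ 1.
Match coefficients ⇒ f(k) = k + 2.
R(k) = B(k−1)·f(k)/C(k) = (k + 2)/(k + 4); s_k = R·t_k = 2**(k + 1)*(k + 2).
Δs = 2**(k + 1)*(k + 4), as required.

Yes. s_k = 2**(k + 1)*(k + 2).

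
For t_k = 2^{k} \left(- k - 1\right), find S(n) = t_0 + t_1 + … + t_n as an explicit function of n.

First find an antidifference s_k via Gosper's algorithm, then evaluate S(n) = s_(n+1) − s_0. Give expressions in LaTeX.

S(n) = - 2 \cdot 2^{n} n - 1

Ratio r(k) = 2*(k + 2)/(k + 1).
Factor: A=2; B=1; C=k + 1.
Need (2)·f(k+1) − (1)·f(k) = k + 1.
Degrees (0,0,1) ⇒ d ≤ 1.
Match coefficients ⇒ f(k) = k - 1.
Certificate R = B(k−1)f/C = (k - 1)/(k + 1) gives s_k = 2**k*(1 - k).
s_(k+1) − s_k = 2**k*(-k - 1) = t_k.
Σ_(k=0)^n t_k = s_(n+1) − s_(0) = (-2**(n + 1)*n) − (1), i.e. -2*2**n*n - 1.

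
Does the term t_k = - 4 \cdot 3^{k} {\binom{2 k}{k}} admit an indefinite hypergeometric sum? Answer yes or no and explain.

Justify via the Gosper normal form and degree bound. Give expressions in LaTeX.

Step 1: r(k) = 6*(2*k + 1)/(k + 1).
Normal form (A,B,C) = (12*k + 6, k + 1, 1).
Set up (12*k + 6)·f(k+1) − (k)·f(k) − (1) = 0.
d = -1 from the (1,1,0) case.
d = -1 < 0 ⇒ no nonzero polynomial f; not summable.

No. Not Gosper-summable.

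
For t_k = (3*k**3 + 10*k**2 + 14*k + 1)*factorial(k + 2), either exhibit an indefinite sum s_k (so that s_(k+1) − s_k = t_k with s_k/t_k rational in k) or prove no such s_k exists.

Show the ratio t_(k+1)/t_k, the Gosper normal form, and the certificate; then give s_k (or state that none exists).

Step 1: r(k) = (3*k**4 + 28*k**3 + 100*k**2 + 157*k + 84)/(3*k**3 + 10*k**2 + 14*k + 1).
Normal form (A,B,C) = (k + 3, 1, k**3 + 10*k**2/3 + 14*k/3 + 1/3).
Set up (k + 3)·f(k+1) − (1)·f(k) − (k**3 + 10*k**2/3 + 14*k/3 + 1/3) = 0.
deg f ≤ 2 (via 1,0,3).
A polynomial solution: f(k) = (k - 1)*(3*k + 1)/3.
Then R = B(k−1)f/C = (k - 1)*(3*k + 1)/(3*k**3 + 10*k**2 + 14*k + 1), so s_k = R(k)·t_k = (k - 1)*(3*k + 1)*factorial(k + 2).
Verify: (3*k**3 + 10*k**2 + 14*k + 1)*factorial(k + 2) matches t_k.

s_k = (k - 1)*(3*k + 1)*factorial(k + 2)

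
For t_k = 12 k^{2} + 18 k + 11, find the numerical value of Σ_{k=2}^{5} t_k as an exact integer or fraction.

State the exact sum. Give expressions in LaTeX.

r(k) = (12*k**2 + 42*k + 41)/(12*k**2 + 18*k + 11) after simplifying.
Take A(k)=1, B(k)=1, C(k)=k**2 + 3*k/2 + 11/12.
Key eq: (1)·f(k+1) = (1)·f(k) + (k**2 + 3*k/2 + 11/12).
From deg A=0, deg B=0, deg C=2: d=3.
A polynomial solution: f(k) = k*(4*k**2 + 3*k + 4)/12.
Certificate R = B(k−1)f/C = k*(4*k**2 + 3*k + 4)/(12*k**2 + 18*k + 11) gives s_k = k*(4*k**2 + 3*k + 4).
Check: Δs_k = 12*k**2 + 18*k + 11. ✓
Telescoping: Σ = s_(6) − s_(2) = 996 − (52) = 944.

Σ = 944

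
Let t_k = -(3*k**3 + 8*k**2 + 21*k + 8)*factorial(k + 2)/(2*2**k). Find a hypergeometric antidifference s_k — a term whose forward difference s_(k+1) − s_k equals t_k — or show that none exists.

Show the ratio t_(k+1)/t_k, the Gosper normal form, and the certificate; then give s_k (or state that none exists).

Step 1: r(k) = (3*k**4 + 26*k**3 + 97*k**2 + 178*k + 120)/(2*(3*k**3 + 8*k**2 + 21*k + 8)).
Normal form (A,B,C) = (k/2 + 3/2, 1, k**3 + 8*k**2/3 + 7*k + 8/3).
Key eq: (k/2 + 3/2)·f(k+1) = (1)·f(k) + (k**3 + 8*k**2/3 + 7*k + 8/3).
From deg A=1, deg B=0, deg C=3: d=2.
Solving with deg f ≤ 2: f(k) = 2*(3*k**2 - k + 2)/3.
So s_k = (B(k−1)f/C)·t_k = (2*(3*k**2 - k + 2)/(3*k**3 + 8*k**2 + 21*k + 8))·t_k = -(3*k**2 - k + 2)*factorial(k + 2)/2**k.
Check: Δs_k = -(3*k**3 + 8*k**2 + 21*k + 8)*factorial(k + 2)/(2*2**k). ✓

s_k = -(3*k**2 - k + 2)*factorial(k + 2)/2**k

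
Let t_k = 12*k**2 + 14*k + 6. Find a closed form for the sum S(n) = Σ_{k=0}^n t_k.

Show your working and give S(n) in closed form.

Ratio r(k) = (6*k**2 + 19*k + 16)/(6*k**2 + 7*k + 3).
Gosper form: A/B · C(k+1)/C(k) with A=1, B=1, C=k**2 + 7*k/6 + 1/2.
Need (1)·f(k+1) − (1)·f(k) = k**2 + 7*k/6 + 1/2.
From deg A=0, deg B=0, deg C=2: d=3.
Solve for f: f(k) = k*(4*k**2 + k + 1)/12 (degree 3 ≤ 3).
So s_k = (B(k−1)f/C)·t_k = (k*(4*k**2 + k + 1)/(2*(6*k**2 + 7*k + 3)))·t_k = k*(4*k**2 + k + 1).
Verify: 12*k**2 + 14*k + 6 matches t_k.
Σ_(k=0)^n t_k = s_(n+1) − s_(0) = (4*n**3 + 13*n**2 + 15*n + 6) − (0), i.e. 4*n**3 + 13*n**2 + 15*n + 6.

S(n) = 4*n**3 + 13*n**2 + 15*n + 6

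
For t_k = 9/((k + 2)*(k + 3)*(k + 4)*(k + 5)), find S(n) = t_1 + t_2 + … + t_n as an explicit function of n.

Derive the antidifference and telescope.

Ratio r(k) = (k + 2)/(k + 6).
Factor: A=k + 2; B=k + 6; C=1.
Key eq: (k + 2)·f(k+1) = (k + 5)·f(k) + (1).
deg f ≤ 3 (via 1,1,0).
Coefficient equations give f(k) = k*(k**2 + 9*k + 26)/72.
So s_k = (B(k−1)f/C)·t_k = (k*(k + 5)*(k**2 + 9*k + 26)/72)·t_k = k*(k**2 + 9*k + 26)/(8*(k + 2)*(k + 3)*(k + 4)).
Δs = 9/(k**4 + 14*k**3 + 71*k**2 + 154*k + 120), as required.
s_(n+1) = (n**3 + 12*n**2 + 47*n + 36)/(8*(n**3 + 12*n**2 + 47*n + 60)) and s_(1) = 3/40, so S(n) = n*(n**2 + 12*n + 47)/(20*(n**3 + 12*n**2 + 47*n + 60)).

S(n) = n*(n**2 + 12*n + 47)/(20*(n**3 + 12*n**2 + 47*n + 60))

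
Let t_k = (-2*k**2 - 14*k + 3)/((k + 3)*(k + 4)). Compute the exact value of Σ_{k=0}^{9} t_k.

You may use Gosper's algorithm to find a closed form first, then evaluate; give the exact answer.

Compute t_(k+1)/t_k: get (k + 3)*(14*k + 2*(k + 1)**2 + 11)/((k + 5)*(2*k**2 + 14*k - 3)).
Gosper form: A/B · C(k+1)/C(k) with A=k + 3, B=k + 5, C=k**2 + 7*k - 3/2.
Key eq: (k + 3)·f(k+1) = (k + 4)·f(k) + (k**2 + 7*k - 3/2).
From deg A=1, deg B=1, deg C=2: d=2.
Solve for f: f(k) = k*(2*k - 3)/2 (degree 2 ≤ 2).
So s_k = (B(k−1)f/C)·t_k = (k*(k + 4)*(2*k - 3)/(2*k**2 + 14*k - 3))·t_k = k*(3 - 2*k)/(k + 3).
Verify: (-2*k**2 - 14*k + 3)/(k**2 + 7*k + 12) matches t_k.
Telescoping: Σ = s_(10) − s_(0) = -170/13 − (0) = -170/13.

Σ = -170/13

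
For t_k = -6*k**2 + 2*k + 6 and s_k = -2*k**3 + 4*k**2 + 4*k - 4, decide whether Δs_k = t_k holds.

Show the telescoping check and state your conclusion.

s_(k+1) = -2*k**3 - 2*k**2 + 6*k + 2
s_(k+1) − s_k = -6*k**2 + 2*k + 6
(s_(k+1) − s_k) − t_k = 0

valid; difference matches t_k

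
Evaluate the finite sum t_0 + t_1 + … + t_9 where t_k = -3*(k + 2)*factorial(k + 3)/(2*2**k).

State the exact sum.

Σ = -18243207

Compute t_(k+1)/t_k: get (k + 3)*(k + 4)/(2*(k + 2)).
Factor: A=k/2 + 2; B=1; C=k + 2.
Solve (k/2 + 2)·f(k+1) − (1)·f(k) = k + 2.
Bound: deg f ≤ 0.
Match coefficients ⇒ f(k) = 2.
Get s_k = R·t_k = -3*factorial(k + 3)/2**k with R(k) = B(k−1)f(k)/C(k) = 2/(k + 2).
Δs = -3*(k + 2)*factorial(k + 3)/(2*2**k), as required.
Sum = s_(10) − s_(0); s_(10) = -18243225, s_(0) = -18 ⇒ -18243207.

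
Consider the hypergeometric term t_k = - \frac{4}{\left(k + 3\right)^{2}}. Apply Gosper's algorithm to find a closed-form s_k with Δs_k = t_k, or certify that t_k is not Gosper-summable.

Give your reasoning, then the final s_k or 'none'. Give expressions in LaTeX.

t_(k+1)/t_k = (k + 3)**2/(k + 4)**2.
A = k**2 + 6*k + 9, B = k**2 + 8*k + 16, C = 1.
f must satisfy (k**2 + 6*k + 9)·f(k+1) − (k**2 + 6*k + 9)·f(k) = 1.
d = 0 from the (2,2,0) case.
f = c0 ⇒ A·f(k+1) − B(k−1)·f(k) − C = -1. The system {-1 = 0} is inconsistent; no antidifference.

none — t_k is not Gosper-summable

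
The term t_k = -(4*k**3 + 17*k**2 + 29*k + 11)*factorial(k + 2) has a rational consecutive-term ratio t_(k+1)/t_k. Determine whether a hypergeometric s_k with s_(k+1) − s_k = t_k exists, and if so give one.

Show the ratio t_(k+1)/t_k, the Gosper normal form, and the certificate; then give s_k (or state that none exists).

Compute t_(k+1)/t_k: get (4*k**4 + 41*k**3 + 162*k**2 + 286*k + 183)/(4*k**3 + 17*k**2 + 29*k + 11).
A = k + 3, B = 1, C = k**3 + 17*k**2/4 + 29*k/4 + 11/4.
Key eq: (k + 3)·f(k+1) = (1)·f(k) + (k**3 + 17*k**2/4 + 29*k/4 + 11/4).
From deg A=1, deg B=0, deg C=3: d=2.
Match coefficients ⇒ f(k) = (4*k**2 + k - 2)/4.
R(k) = B(k−1)·f(k)/C(k) = (4*k**2 + k - 2)/(4*k**3 + 17*k**2 + 29*k + 11); s_k = R·t_k = -(4*k**2 + k - 2)*factorial(k + 2).
s_(k+1) − s_k = -(4*k**3 + 17*k**2 + 29*k + 11)*factorial(k + 2) = t_k.

s_k = -(4*k**2 + k - 2)*factorial(k + 2)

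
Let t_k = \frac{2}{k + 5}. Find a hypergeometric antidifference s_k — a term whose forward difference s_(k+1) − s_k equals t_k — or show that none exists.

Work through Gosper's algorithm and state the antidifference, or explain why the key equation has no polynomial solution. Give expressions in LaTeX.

Compute t_(k+1)/t_k: get (k + 5)/(k + 6).
Gosper form: A/B · C(k+1)/C(k) with A=k + 5, B=k + 6, C=1.
Key eq: (k + 5)·f(k+1) = (k + 5)·f(k) + (1).
From deg A=1, deg B=1, deg C=0: d=0.
Write f(k) = c0. Then LHS − RHS = -1, requiring -1 = 0: contradictory. No certificate.

no hypergeometric antidifference exists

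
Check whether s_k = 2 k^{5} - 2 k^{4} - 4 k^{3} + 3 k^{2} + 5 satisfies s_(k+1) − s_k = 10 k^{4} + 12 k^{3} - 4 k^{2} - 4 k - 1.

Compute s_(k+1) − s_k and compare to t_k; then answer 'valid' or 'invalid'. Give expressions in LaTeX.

valid; difference matches t_k

s_(k+1) = 2*k**5 + 8*k**4 + 8*k**3 - k**2 - 4*k + 4
s_(k+1) − s_k = 10*k**4 + 12*k**3 - 4*k**2 - 4*k - 1
(s_(k+1) − s_k) − t_k = 0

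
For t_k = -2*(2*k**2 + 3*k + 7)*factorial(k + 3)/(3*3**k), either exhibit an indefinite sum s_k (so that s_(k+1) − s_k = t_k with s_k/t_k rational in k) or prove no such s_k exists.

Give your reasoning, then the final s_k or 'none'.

s_k = -2*(2*k - 1)*factorial(k + 3)/3**k

t_(k+1)/t_k = (k + 4)*(3*k + 2*(k + 1)**2 + 10)/(3*(2*k**2 + 3*k + 7)).
Factor: A=k/3 + 4/3; B=1; C=k**2 + 3*k/2 + 7/2.
Set up (k/3 + 4/3)·f(k+1) − (1)·f(k) − (k**2 + 3*k/2 + 7/2) = 0.
deg f ≤ 1 (via 1,0,2).
Solving with deg f ≤ 1: f(k) = 3*(2*k - 1)/2.
Get s_k = R·t_k = -2*(2*k - 1)*factorial(k + 3)/3**k with R(k) = B(k−1)f(k)/C(k) = 3*(2*k - 1)/(2*k**2 + 3*k + 7).
Check: Δs_k = -2*(2*k**2 + 3*k + 7)*factorial(k + 3)/(3*3**k). ✓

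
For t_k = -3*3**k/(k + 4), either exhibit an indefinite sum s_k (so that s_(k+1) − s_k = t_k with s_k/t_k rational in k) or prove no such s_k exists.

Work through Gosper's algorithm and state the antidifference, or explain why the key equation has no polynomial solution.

t_(k+1)/t_k = 3*(k + 4)/(k + 5).
A = 3*k + 12, B = k + 5, C = 1.
Key eq: (3*k + 12)·f(k+1) = (k + 4)·f(k) + (1).
deg f ≤ -1 (via 1,1,0).
d = -1 < 0 ⇒ no nonzero polynomial f; not summable.

no hypergeometric antidifference exists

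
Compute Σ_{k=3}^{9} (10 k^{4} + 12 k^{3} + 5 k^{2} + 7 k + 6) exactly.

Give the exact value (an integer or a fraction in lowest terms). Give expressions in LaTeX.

Compute t_(k+1)/t_k: get (10*k**4 + 52*k**3 + 101*k**2 + 93*k + 40)/(10*k**4 + 12*k**3 + 5*k**2 + 7*k + 6).
So A=1 and B=1, with C=k**4 + 6*k**3/5 + k**2/2 + 7*k/10 + 3/5.
Need (1)·f(k+1) − (1)·f(k) = k**4 + 6*k**3/5 + k**2/2 + 7*k/10 + 3/5.
From deg A=0, deg B=0, deg C=4: d=5.
A polynomial solution: f(k) = k*(2*k**4 - 2*k**3 - k**2 + 4*k + 3)/10.
Then R = B(k−1)f/C = k*(2*k**4 - 2*k**3 - k**2 + 4*k + 3)/(10*k**4 + 12*k**3 + 5*k**2 + 7*k + 6), so s_k = R(k)·t_k = k*(2*k**4 - 2*k**3 - k**2 + 4*k + 3).
Check: Δs_k = 10*k**4 + 12*k**3 + 5*k**2 + 7*k + 6. ✓
Sum = s_(10) − s_(3); s_(10) = 179430, s_(3) = 342 ⇒ 179088.

Σ = 179088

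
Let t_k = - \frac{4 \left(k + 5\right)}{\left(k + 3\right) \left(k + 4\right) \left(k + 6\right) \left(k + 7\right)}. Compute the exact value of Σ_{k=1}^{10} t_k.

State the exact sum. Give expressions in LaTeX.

Step 1: r(k) = (k + 3)*(k + 6)**2/((k + 5)**2*(k + 8)).
So A=k + 3 and B=k + 8, with C=k**2 + 10*k + 25.
f must satisfy (k + 3)·f(k+1) − (k + 7)·f(k) = k**2 + 10*k + 25.
Bound: deg f ≤ 4.
Coefficient equations give f(k) = k*(k + 4)*(k + 5)*(k + 9)/36.
So s_k = (B(k−1)f/C)·t_k = (k*(k + 4)*(k + 7)*(k + 9)/(36*(k + 5)))·t_k = k*(-k - 9)/(9*(k**2 + 9*k + 18)).
Δs = 4*(-k - 5)/(k**4 + 20*k**3 + 145*k**2 + 450*k + 504), as required.
Evaluate s at k=11 and k=1: -110/1071 and -5/126; difference -15/238.

Σ = -15/238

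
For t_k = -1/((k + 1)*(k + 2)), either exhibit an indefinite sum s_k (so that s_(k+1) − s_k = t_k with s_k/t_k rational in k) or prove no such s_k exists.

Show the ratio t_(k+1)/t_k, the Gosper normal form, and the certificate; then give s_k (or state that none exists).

The ratio is (k + 1)/(k + 3).
Factor: A=k + 1; B=k + 3; C=1.
Solve (k + 1)·f(k+1) − (k + 2)·f(k) = 1.
Degrees (1,1,0) ⇒ d ≤ 1.
Solve for f: f(k) = k (degree 1 ≤ 1).
Certificate R = B(k−1)f/C = k*(k + 2) gives s_k = -k/(k + 1).
Verify: -1/(k**2 + 3*k + 2) matches t_k.

s_k = -k/(k + 1)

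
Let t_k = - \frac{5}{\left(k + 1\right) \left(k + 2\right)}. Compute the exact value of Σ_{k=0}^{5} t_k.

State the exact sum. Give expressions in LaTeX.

Step 1: r(k) = (k + 1)/(k + 3).
So A=k + 1 and B=k + 3, with C=1.
Set up (k + 1)·f(k+1) − (k + 2)·f(k) − (1) = 0.
deg f ≤ 1 (via 1,1,0).
Match coefficients ⇒ f(k) = k.
Then R = B(k−1)f/C = k*(k + 2), so s_k = R(k)·t_k = -5*k/(k + 1).
Δs = -5/(k**2 + 3*k + 2), as required.
Telescoping: Σ = s_(6) − s_(0) = -30/7 − (0) = -30/7.

Σ = -30/7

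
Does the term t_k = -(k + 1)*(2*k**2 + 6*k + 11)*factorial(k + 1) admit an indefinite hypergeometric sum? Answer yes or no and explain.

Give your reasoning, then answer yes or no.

Ratio r(k) = (k + 2)**2*(6*k + 2*(k + 1)**2 + 17)/((k + 1)*(2*k**2 + 6*k + 11)).
Gosper form: A/B · C(k+1)/C(k) with A=k + 2, B=1, C=k**3 + 4*k**2 + 17*k/2 + 11/2.
Need (k + 2)·f(k+1) − (1)·f(k) = k**3 + 4*k**2 + 17*k/2 + 11/2.
Degrees (1,0,3) ⇒ d ≤ 2.
Match coefficients ⇒ f(k) = (2*k**2 + 2*k + 3)/2.
So s_k = (B(k−1)f/C)·t_k = ((2*k**2 + 2*k + 3)/((k + 1)*(2*k**2 + 6*k + 11)))·t_k = -(2*k**2 + 2*k + 3)*factorial(k + 1).
s_(k+1) − s_k = -(k + 1)*(2*k**2 + 6*k + 11)*factorial(k + 1) = t_k.

Yes. s_k = -(2*k**2 + 2*k + 3)*factorial(k + 1).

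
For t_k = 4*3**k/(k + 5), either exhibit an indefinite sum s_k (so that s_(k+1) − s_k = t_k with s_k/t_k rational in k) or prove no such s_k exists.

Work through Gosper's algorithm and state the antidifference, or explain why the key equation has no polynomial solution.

The ratio is 3*(k + 5)/(k + 6).
Gosper form: A/B · C(k+1)/C(k) with A=3*k + 15, B=k + 6, C=1.
Solve (3*k + 15)·f(k+1) − (k + 5)·f(k) = 1.
From deg A=1, deg B=1, deg C=0: d=-1.
d = -1 < 0 ⇒ no nonzero polynomial f; not summable.

none (Gosper's algorithm certifies no s_k)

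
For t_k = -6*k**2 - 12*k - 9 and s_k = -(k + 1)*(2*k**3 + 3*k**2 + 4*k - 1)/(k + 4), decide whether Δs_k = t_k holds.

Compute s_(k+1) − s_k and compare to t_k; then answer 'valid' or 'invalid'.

Invalid: residual 3*(4*k**3 + 33*k**2 + 53*k + 37)/(k**2 + 9*k + 20) ≠ 0.

s_(k+1) = (-2*k**4 - 13*k**3 - 34*k**2 - 40*k - 16)/(k + 5)
s_(k+1) − s_k = 3*(-2*k**4 - 18*k**3 - 46*k**2 - 54*k - 23)/(k**2 + 9*k + 20)
(s_(k+1) − s_k) − t_k = 3*(4*k**3 + 33*k**2 + 53*k + 37)/(k**2 + 9*k + 20)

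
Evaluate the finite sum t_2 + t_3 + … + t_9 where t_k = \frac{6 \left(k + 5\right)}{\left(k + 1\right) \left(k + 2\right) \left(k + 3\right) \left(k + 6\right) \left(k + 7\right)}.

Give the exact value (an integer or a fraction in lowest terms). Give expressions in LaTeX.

Σ = 7/352

Step 1: r(k) = (k + 1)*(k + 6)**2/((k + 4)*(k + 5)*(k + 8)).
Take A(k)=k + 1, B(k)=k + 8, C(k)=k**3 + 14*k**2 + 65*k + 100.
Set up (k + 1)·f(k+1) − (k + 7)·f(k) − (k**3 + 14*k**2 + 65*k + 100) = 0.
Degrees (1,1,3) ⇒ d ≤ 6.
Solve for f: f(k) = k*(k + 3)*(k + 4)**2*(k + 5)**2/36 (degree 6 ≤ 6).
So s_k = (B(k−1)f/C)·t_k = (k*(k + 3)*(k + 4)*(k + 7)/36)·t_k = k*(k**2 + 9*k + 20)/(6*(k**3 + 9*k**2 + 20*k + 12)).
s_(k+1) − s_k = 6*(k + 5)/(k**5 + 19*k**4 + 131*k**3 + 401*k**2 + 540*k + 252) = t_k.
Telescoping: Σ = s_(10) − s_(2) = 175/1056 − (7/48) = 7/352.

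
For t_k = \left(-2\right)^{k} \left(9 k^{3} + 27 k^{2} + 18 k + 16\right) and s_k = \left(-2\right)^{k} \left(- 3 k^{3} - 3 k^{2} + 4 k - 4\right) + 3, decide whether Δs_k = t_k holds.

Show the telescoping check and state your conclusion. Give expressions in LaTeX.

valid (s_(k+1) − s_k reduces to t_k)

s_(k+1) = (-2)**(k + 1)*(4*k - 3*(k + 1)**3 - 3*(k + 1)**2) + 3
s_(k+1) − s_k = (-2)**k*(9*k**3 + 27*k**2 + 18*k + 16)
(s_(k+1) − s_k) − t_k = 0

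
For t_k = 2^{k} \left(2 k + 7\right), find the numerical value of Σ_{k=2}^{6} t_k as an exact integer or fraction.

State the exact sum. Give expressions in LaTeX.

Compute t_(k+1)/t_k: get 2*(2*k + 9)/(2*k + 7).
Take A(k)=2, B(k)=1, C(k)=k + 7/2.
Set up (2)·f(k+1) − (1)·f(k) − (k + 7/2) = 0.
deg f ≤ 1 (via 0,0,1).
A polynomial solution: f(k) = (2*k + 3)/2.
Get s_k = R·t_k = 2**k*(2*k + 3) with R(k) = B(k−1)f(k)/C(k) = (2*k + 3)/(2*k + 7).
s_(k+1) − s_k = 2**k*(2*k + 7) = t_k.
Σ_(k=2)^(6) t_k = s_(7) − s_(2) = 2176 − (28) = 2148.

Σ = 2148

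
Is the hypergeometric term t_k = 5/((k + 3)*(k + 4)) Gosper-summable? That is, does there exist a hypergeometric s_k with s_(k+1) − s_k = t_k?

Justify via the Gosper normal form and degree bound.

Yes. s_k = 5*k/(3*(k + 3)).

The ratio is (k + 3)/(k + 5).
Gosper form: A/B · C(k+1)/C(k) with A=k + 3, B=k + 5, C=1.
Key eq: (k + 3)·f(k+1) = (k + 4)·f(k) + (1).
Bound: deg f ≤ 1.
Coefficient equations give f(k) = k/3.
So s_k = (B(k−1)f/C)·t_k = (k*(k + 4)/3)·t_k = 5*k/(3*(k + 3)).
Δs = 5/(k**2 + 7*k + 12), as required.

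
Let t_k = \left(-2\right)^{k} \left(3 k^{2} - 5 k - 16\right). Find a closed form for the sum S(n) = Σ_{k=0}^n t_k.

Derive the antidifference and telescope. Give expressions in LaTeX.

t_(k+1)/t_k = 2*(-3*k**2 - k + 18)/(3*k**2 - 5*k - 16).
So A=-2 and B=1, with C=k**2 - 5*k/3 - 16/3.
Key eq: (-2)·f(k+1) = (1)·f(k) + (k**2 - 5*k/3 - 16/3).
d = 2 from the (0,0,2) case.
Match coefficients ⇒ f(k) = -(k - 4)*(k + 1)/3.
Certificate R = B(k−1)f/C = -(k - 4)*(k + 1)/(3*k**2 - 5*k - 16) gives s_k = (-2)**k*(-k**2 + 3*k + 4).
Check: Δs_k = (-2)**k*(3*k**2 - 5*k - 16). ✓
s_(n+1) = (-2)**(n + 1)*(-n**2 + n + 6) and s_(0) = 4, so S(n) = 2*(-2)**n*n**2 - 2*(-2)**n*n - 12*(-2)**n - 4.

S(n) = 2 \left(-2\right)^{n} n^{2} - 2 \left(-2\right)^{n} n - 12 \left(-2\right)^{n} - 4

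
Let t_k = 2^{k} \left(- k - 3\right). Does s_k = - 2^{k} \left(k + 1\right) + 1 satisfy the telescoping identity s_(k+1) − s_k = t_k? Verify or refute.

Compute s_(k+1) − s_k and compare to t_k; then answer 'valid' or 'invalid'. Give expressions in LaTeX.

s_(k+1) = -2*2**k*(k + 2) + 1
s_(k+1) − s_k = 2**k*(-k - 3)
(s_(k+1) − s_k) − t_k = 0

valid (s_(k+1) − s_k reduces to t_k)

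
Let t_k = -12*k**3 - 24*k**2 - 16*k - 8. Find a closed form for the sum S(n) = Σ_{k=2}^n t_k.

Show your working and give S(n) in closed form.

S(n) = -3*n**4 - 14*n**3 - 23*n**2 - 20*n + 60

Compute t_(k+1)/t_k: get (3*k**3 + 15*k**2 + 25*k + 15)/(3*k**3 + 6*k**2 + 4*k + 2).
Normal form (A,B,C) = (1, 1, k**3 + 2*k**2 + 4*k/3 + 2/3).
Set up (1)·f(k+1) − (1)·f(k) − (k**3 + 2*k**2 + 4*k/3 + 2/3) = 0.
deg f ≤ 4 (via 0,0,3).
A polynomial solution: f(k) = k*(3*k**3 + 2*k**2 - k + 4)/12.
Then R = B(k−1)f/C = k*(3*k**3 + 2*k**2 - k + 4)/(4*(3*k**3 + 6*k**2 + 4*k + 2)), so s_k = R(k)·t_k = k*(-3*k**3 - 2*k**2 + k - 4).
s_(k+1) − s_k = -12*k**3 - 24*k**2 - 16*k - 8 = t_k.
s_(n+1) = -3*n**4 - 14*n**3 - 23*n**2 - 20*n - 8 and s_(2) = -68, so S(n) = -3*n**4 - 14*n**3 - 23*n**2 - 20*n + 60.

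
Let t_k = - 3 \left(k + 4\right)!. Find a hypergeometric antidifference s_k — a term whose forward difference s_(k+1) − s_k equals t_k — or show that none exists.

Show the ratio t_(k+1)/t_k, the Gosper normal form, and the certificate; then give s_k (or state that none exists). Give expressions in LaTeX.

r(k) = k + 5 after simplifying.
Gosper form: A/B · C(k+1)/C(k) with A=k + 5, B=1, C=1.
Key eq: (k + 5)·f(k+1) = (1)·f(k) + (1).
Bound: deg f ≤ -1.
Negative degree bound (-1): no f exists, t_k not Gosper-summable.

not Gosper-summable; s_k does not exist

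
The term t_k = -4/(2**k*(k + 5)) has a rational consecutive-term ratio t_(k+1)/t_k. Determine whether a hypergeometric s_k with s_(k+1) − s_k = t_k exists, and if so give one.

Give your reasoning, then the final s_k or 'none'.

none — t_k is not Gosper-summable

The ratio is (k + 5)/(2*(k + 6)).
So A=k/2 + 5/2 and B=k + 6, with C=1.
Solve (k/2 + 5/2)·f(k+1) − (k + 5)·f(k) = 1.
d = -1 from the (1,1,0) case.
deg f ≤ -1 is impossible — no certificate.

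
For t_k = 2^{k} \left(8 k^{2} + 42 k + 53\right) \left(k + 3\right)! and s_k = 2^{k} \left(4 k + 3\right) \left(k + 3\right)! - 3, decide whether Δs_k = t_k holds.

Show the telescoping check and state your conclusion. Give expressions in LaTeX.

valid; difference matches t_k

s_(k+1) = 2**(k + 1)*(4*k + 7)*factorial(k + 4) - 3
s_(k+1) − s_k = 2**k*(8*k**2 + 42*k + 53)*factorial(k + 3)
(s_(k+1) − s_k) − t_k = 0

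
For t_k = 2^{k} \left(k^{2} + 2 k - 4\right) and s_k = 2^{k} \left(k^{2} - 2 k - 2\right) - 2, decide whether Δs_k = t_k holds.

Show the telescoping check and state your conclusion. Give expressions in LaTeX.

s_(k+1) = 2*2**k*k**2 - 6*2**k - 2
s_(k+1) − s_k = 2**k*(k**2 + 2*k - 4)
(s_(k+1) − s_k) − t_k = 0

Valid: the claim telescopes to t_k.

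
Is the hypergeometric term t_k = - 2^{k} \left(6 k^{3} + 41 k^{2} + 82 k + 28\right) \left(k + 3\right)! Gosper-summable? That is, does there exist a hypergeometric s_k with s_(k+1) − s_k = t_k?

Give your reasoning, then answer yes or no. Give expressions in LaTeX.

Yes. s_k = - 2^{k} \left(k + 2\right) \left(3 k - 2\right) \left(k + 3\right)!.

r(k) = 2*(6*k**4 + 83*k**3 + 418*k**2 + 885*k + 628)/(6*k**3 + 41*k**2 + 82*k + 28) after simplifying.
Normal form (A,B,C) = (2*k + 8, 1, k**3 + 41*k**2/6 + 41*k/3 + 14/3).
Key eq: (2*k + 8)·f(k+1) = (1)·f(k) + (k**3 + 41*k**2/6 + 41*k/3 + 14/3).
From deg A=1, deg B=0, deg C=3: d=2.
A polynomial solution: f(k) = (k + 2)*(3*k - 2)/6.
So s_k = (B(k−1)f/C)·t_k = ((k + 2)*(3*k - 2)/(6*k**3 + 41*k**2 + 82*k + 28))·t_k = -2**k*(k + 2)*(3*k - 2)*factorial(k + 3).
s_(k+1) − s_k = -2**k*(6*k**3 + 41*k**2 + 82*k + 28)*factorial(k + 3) = t_k.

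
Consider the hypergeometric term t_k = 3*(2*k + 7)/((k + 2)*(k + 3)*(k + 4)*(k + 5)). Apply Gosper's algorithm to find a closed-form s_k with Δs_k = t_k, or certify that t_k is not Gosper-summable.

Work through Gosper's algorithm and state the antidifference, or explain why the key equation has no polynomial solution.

The ratio is (k + 2)*(2*k + 9)/((k + 6)*(2*k + 7)).
Take A(k)=k + 2, B(k)=k + 6, C(k)=k + 7/2.
Need (k + 2)·f(k+1) − (k + 5)·f(k) = k + 7/2.
From deg A=1, deg B=1, deg C=1: d=3.
Match coefficients ⇒ f(k) = k*(k + 3)*(k + 6)/16.
Then R = B(k−1)f/C = k*(k + 3)*(k + 5)*(k + 6)/(8*(2*k + 7)), so s_k = R(k)·t_k = 3*k*(k + 6)/(8*(k**2 + 6*k + 8)).
Verify: 3*(2*k + 7)/(k**4 + 14*k**3 + 71*k**2 + 154*k + 120) matches t_k.

s_k = 3*k*(k + 6)/(8*(k**2 + 6*k + 8))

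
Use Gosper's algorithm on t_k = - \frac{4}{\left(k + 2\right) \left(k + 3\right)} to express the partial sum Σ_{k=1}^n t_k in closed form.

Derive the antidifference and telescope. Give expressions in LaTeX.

S(n) = - \frac{4 n}{3 n + 9}

The ratio is (k + 2)/(k + 4).
So A=k + 2 and B=k + 4, with C=1.
f must satisfy (k + 2)·f(k+1) − (k + 3)·f(k) = 1.
Bound: deg f ≤ 1.
Match coefficients ⇒ f(k) = k/2.
So s_k = (B(k−1)f/C)·t_k = (k*(k + 3)/2)·t_k = -2*k/(k + 2).
Verify: -4/(k**2 + 5*k + 6) matches t_k.
Evaluate: s_(n+1) = 2*(-n - 1)/(n + 3); subtract s_(1) = -2/3 ⇒ S(n) = -4*n/(3*n + 9).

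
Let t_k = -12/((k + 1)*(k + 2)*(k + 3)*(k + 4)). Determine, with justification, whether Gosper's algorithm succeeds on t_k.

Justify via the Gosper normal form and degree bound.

Yes. s_k = 2*k*(-k**2 - 6*k - 11)/(3*(k + 1)*(k + 2)*(k + 3)).

The ratio is (k + 1)/(k + 5).
Take A(k)=k + 1, B(k)=k + 5, C(k)=1.
Need (k + 1)·f(k+1) − (k + 4)·f(k) = 1.
From deg A=1, deg B=1, deg C=0: d=3.
Solving with deg f ≤ 3: f(k) = k*(k**2 + 6*k + 11)/18.
R(k) = B(k−1)·f(k)/C(k) = k*(k + 4)*(k**2 + 6*k + 11)/18; s_k = R·t_k = 2*k*(-k**2 - 6*k - 11)/(3*(k + 1)*(k + 2)*(k + 3)).
Δs = -12/(k**4 + 10*k**3 + 35*k**2 + 50*k + 24), as required.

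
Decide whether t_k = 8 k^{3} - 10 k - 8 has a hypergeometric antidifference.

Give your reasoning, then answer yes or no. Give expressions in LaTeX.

t_(k+1)/t_k = (5*k - 4*(k + 1)**3 + 9)/(-4*k**3 + 5*k + 4).
Normal form (A,B,C) = (1, 1, k**3 - 5*k/4 - 1).
Need (1)·f(k+1) − (1)·f(k) = k**3 - 5*k/4 - 1.
deg f ≤ 4 (via 0,0,3).
Coefficient equations give f(k) = k*(2*k**3 - 4*k**2 - 3*k - 3)/8.
So s_k = (B(k−1)f/C)·t_k = (k*(2*k**3 - 4*k**2 - 3*k - 3)/(2*(4*k**3 - 5*k - 4)))·t_k = k*(2*k**3 - 4*k**2 - 3*k - 3).
Verify: 8*k**3 - 10*k - 8 matches t_k.

Yes. s_k = k \left(2 k^{3} - 4 k^{2} - 3 k - 3\right).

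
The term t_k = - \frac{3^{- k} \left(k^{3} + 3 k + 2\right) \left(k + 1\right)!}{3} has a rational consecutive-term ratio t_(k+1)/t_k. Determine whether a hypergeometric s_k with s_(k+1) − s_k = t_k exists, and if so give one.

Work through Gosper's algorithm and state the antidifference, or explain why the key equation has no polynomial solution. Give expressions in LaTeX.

r(k) = (k + 2)*(3*k + (k + 1)**3 + 5)/(3*(k**3 + 3*k + 2)) after simplifying.
Factor: A=k/3 + 2/3; B=1; C=k**3 + 3*k + 2.
Solve (k/3 + 2/3)·f(k+1) − (1)·f(k) = k**3 + 3*k + 2.
d = 2 from the (1,0,3) case.
Solving with deg f ≤ 2: f(k) = 3*(k - 2)*(k + 1).
Certificate R = B(k−1)f/C = 3*(k - 2)*(k + 1)/(k**3 + 3*k + 2) gives s_k = -(k - 2)*(k + 1)*factorial(k + 1)/3**k.
Δs = -(k**3 + 3*k + 2)*factorial(k + 1)/(3*3**k), as required.

s_k = - 3^{- k} \left(k - 2\right) \left(k + 1\right) \left(k + 1\right)!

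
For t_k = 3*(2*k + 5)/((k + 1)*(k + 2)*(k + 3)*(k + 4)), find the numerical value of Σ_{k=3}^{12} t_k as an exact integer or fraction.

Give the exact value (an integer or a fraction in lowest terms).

Σ = 25/224

Compute t_(k+1)/t_k: get (k + 1)*(2*k + 7)/((k + 5)*(2*k + 5)).
Take A(k)=k + 1, B(k)=k + 5, C(k)=k + 5/2.
Key eq: (k + 1)·f(k+1) = (k + 4)·f(k) + (k + 5/2).
From deg A=1, deg B=1, deg C=1: d=3.
Match coefficients ⇒ f(k) = k*(k + 2)*(k + 4)/6.
Certificate R = B(k−1)f/C = k*(k + 2)*(k + 4)**2/(3*(2*k + 5)) gives s_k = k*(k + 4)/(k**2 + 4*k + 3).
Δs = 3*(2*k + 5)/(k**4 + 10*k**3 + 35*k**2 + 50*k + 24), as required.
Sum = s_(13) − s_(3); s_(13) = 221/224, s_(3) = 7/8 ⇒ 25/224.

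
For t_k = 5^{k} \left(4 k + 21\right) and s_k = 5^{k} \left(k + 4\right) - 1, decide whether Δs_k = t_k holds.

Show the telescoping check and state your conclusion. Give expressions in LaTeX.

s_(k+1) = 5**(k + 1)*(k + 5) - 1
s_(k+1) − s_k = 5**k*(4*k + 21)
(s_(k+1) − s_k) − t_k = 0

Valid — Δs_k = t_k.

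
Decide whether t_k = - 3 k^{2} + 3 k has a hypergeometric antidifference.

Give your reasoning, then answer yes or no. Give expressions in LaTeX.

Compute t_(k+1)/t_k: get (k + 1)/(k - 1).
A = 1, B = 1, C = k**2 - k.
f must satisfy (1)·f(k+1) − (1)·f(k) = k**2 - k.
d = 3 from the (0,0,2) case.
Solve for f: f(k) = k*(k - 2)*(k - 1)/3 (degree 3 ≤ 3).
So s_k = (B(k−1)f/C)·t_k = ((k - 2)/3)·t_k = k*(-k**2 + 3*k - 2).
Check: Δs_k = 3*k*(1 - k). ✓

Yes. s_k = k \left(- k^{2} + 3 k - 2\right).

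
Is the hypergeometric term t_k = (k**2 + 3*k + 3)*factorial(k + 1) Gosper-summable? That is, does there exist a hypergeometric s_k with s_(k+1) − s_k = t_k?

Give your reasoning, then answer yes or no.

Step 1: r(k) = (k + 2)*(3*k + (k + 1)**2 + 6)/(k**2 + 3*k + 3).
Normal form (A,B,C) = (k + 2, 1, k**2 + 3*k + 3).
Solve (k + 2)·f(k+1) − (1)·f(k) = k**2 + 3*k + 3.
deg f ≤ 1 (via 1,0,2).
Match coefficients ⇒ f(k) = k + 1.
R(k) = B(k−1)·f(k)/C(k) = (k + 1)/(k**2 + 3*k + 3); s_k = R·t_k = (k + 1)*factorial(k + 1).
Verify: (k**2 + 3*k + 3)*factorial(k + 1) matches t_k.

Yes. s_k = (k + 1)*factorial(k + 1).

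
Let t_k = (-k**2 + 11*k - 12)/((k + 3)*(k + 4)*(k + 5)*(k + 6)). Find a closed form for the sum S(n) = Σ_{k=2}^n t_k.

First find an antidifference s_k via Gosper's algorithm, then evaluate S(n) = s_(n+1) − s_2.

S(n) = (-n**3 + 55*n**2 - 74*n + 20)/(70*(n**3 + 15*n**2 + 74*n + 120))

r(k) = (k + 3)*(-11*k + (k + 1)**2 + 1)/((k + 7)*(k**2 - 11*k + 12)) after simplifying.
Factor: A=k + 3; B=k + 7; C=k**2 - 11*k + 12.
Solve (k + 3)·f(k+1) − (k + 6)·f(k) = k**2 - 11*k + 12.
Bound: deg f ≤ 3.
A polynomial solution: f(k) = k*(k**2 - 8*k + 87)/20.
Then R = B(k−1)f/C = k*(k + 6)*(k**2 - 8*k + 87)/(20*(k**2 - 11*k + 12)), so s_k = R(k)·t_k = k*(-k**2 + 8*k - 87)/(20*(k + 3)*(k + 4)*(k + 5)).
Verify: (-k**2 + 11*k - 12)/(k**4 + 18*k**3 + 119*k**2 + 342*k + 360) matches t_k.
Telescope: S(n) = s_(n+1) − s_(2) = (-n**3 + 5*n**2 - 74*n - 80)/(20*(n**3 + 15*n**2 + 74*n + 120)) − (-1/28) = (-n**3 + 55*n**2 - 74*n + 20)/(70*(n**3 + 15*n**2 + 74*n + 120)).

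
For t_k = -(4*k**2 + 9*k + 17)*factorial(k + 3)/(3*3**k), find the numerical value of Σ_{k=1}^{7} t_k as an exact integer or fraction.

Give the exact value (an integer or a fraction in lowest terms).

Step 1: r(k) = (k + 4)*(9*k + 4*(k + 1)**2 + 26)/(3*(4*k**2 + 9*k + 17)).
So A=k/3 + 4/3 and B=1, with C=k**2 + 9*k/4 + 17/4.
Solve (k/3 + 4/3)·f(k+1) − (1)·f(k) = k**2 + 9*k/4 + 17/4.
From deg A=1, deg B=0, deg C=2: d=1.
Match coefficients ⇒ f(k) = 3*(4*k + 1)/4.
Get s_k = R·t_k = -(4*k + 1)*factorial(k + 3)/3**k with R(k) = B(k−1)f(k)/C(k) = 3*(4*k + 1)/(4*k**2 + 9*k + 17).
s_(k+1) − s_k = -(4*k**2 + 9*k + 17)*factorial(k + 3)/(3*3**k) = t_k.
Σ_(k=1)^(7) t_k = s_(8) − s_(1) = -5420800/27 − (-40) = -5419720/27.

Σ = -5419720/27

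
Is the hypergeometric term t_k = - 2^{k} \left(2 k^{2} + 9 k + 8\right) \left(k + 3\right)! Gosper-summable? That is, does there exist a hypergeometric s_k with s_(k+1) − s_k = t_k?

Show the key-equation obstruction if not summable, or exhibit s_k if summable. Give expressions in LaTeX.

Yes. s_k = - 2^{k} k \left(k + 3\right)!.

t_(k+1)/t_k = 2*(2*k**3 + 21*k**2 + 71*k + 76)/(2*k**2 + 9*k + 8).
Factor: A=2*k + 8; B=1; C=k**2 + 9*k/2 + 4.
Set up (2*k + 8)·f(k+1) − (1)·f(k) − (k**2 + 9*k/2 + 4) = 0.
Degrees (1,0,2) ⇒ d ≤ 1.
Match coefficients ⇒ f(k) = k/2.
Then R = B(k−1)f/C = k/(2*k**2 + 9*k + 8), so s_k = R(k)·t_k = -2**k*k*factorial(k + 3).
Verify: -2**k*(2*k**2 + 9*k + 8)*factorial(k + 3) matches t_k.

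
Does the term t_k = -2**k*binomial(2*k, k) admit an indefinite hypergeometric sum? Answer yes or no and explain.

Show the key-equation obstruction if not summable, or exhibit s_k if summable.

No — t_k has no hypergeometric antidifference.

Compute t_(k+1)/t_k: get 4*(2*k + 1)/(k + 1).
Gosper form: A/B · C(k+1)/C(k) with A=8*k + 4, B=k + 1, C=1.
Set up (8*k + 4)·f(k+1) − (k)·f(k) − (1) = 0.
d = -1 from the (1,1,0) case.
d = -1 < 0 ⇒ no nonzero polynomial f; not summable.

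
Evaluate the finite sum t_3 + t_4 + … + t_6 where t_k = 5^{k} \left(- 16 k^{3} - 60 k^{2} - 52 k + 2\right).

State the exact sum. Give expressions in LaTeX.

Σ = -105847000

Compute t_(k+1)/t_k: get 5*(8*k**3 + 54*k**2 + 110*k + 63)/(8*k**3 + 30*k**2 + 26*k - 1).
A = 5, B = 1, C = k**3 + 15*k**2/4 + 13*k/4 - 1/8.
Set up (5)·f(k+1) − (1)·f(k) − (k**3 + 15*k**2/4 + 13*k/4 - 1/8) = 0.
Degrees (0,0,3) ⇒ d ≤ 3.
Solve for f: f(k) = (4*k**3 - 2*k - 3)/16 (degree 3 ≤ 3).
Certificate R = B(k−1)f/C = (4*k**3 - 2*k - 3)/(2*(8*k**3 + 30*k**2 + 26*k - 1)) gives s_k = 5**k*(-4*k**3 + 2*k + 3).
Verify: 5**k*(-16*k**3 - 60*k**2 - 52*k + 2) matches t_k.
Telescoping: Σ = s_(7) − s_(3) = -105859375 − (-12375) = -105847000.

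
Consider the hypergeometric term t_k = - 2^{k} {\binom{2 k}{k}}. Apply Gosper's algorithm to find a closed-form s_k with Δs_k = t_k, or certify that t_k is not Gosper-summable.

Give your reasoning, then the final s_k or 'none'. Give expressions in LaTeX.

no hypergeometric antidifference exists

Ratio r(k) = 4*(2*k + 1)/(k + 1).
Normal form (A,B,C) = (8*k + 4, k + 1, 1).
Key eq: (8*k + 4)·f(k+1) = (k)·f(k) + (1).
Degrees (1,1,0) ⇒ d ≤ -1.
Bound -1 < 0, so the key equation has no polynomial solution.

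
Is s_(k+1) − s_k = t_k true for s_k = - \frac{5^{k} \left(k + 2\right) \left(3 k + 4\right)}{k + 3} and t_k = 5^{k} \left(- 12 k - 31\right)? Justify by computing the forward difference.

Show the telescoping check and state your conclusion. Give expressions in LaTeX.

Invalid: residual \frac{5^{k} \left(12 k^{2} + 64 k + 89\right)}{k^{2} + 7 k + 12} ≠ 0.

s_(k+1) = -5**(k + 1)*(k + 3)*(3*k + 7)/(k + 4)
s_(k+1) − s_k = 5**k*(-12*k**3 - 103*k**2 - 297*k - 283)/(k**2 + 7*k + 12)
(s_(k+1) − s_k) − t_k = 5**k*(12*k**2 + 64*k + 89)/(k**2 + 7*k + 12)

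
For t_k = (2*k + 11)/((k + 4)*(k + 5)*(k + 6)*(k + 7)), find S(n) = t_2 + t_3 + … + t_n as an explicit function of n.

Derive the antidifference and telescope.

Step 1: r(k) = (k + 4)*(2*k + 13)/((k + 8)*(2*k + 11)).
Normal form (A,B,C) = (k + 4, k + 8, k + 11/2).
f must satisfy (k + 4)·f(k+1) − (k + 7)·f(k) = k + 11/2.
Bound: deg f ≤ 3.
Solving with deg f ≤ 3: f(k) = k*(k + 5)*(k + 10)/48.
R(k) = B(k−1)·f(k)/C(k) = k*(k + 5)*(k + 7)*(k + 10)/(24*(2*k + 11)); s_k = R·t_k = k*(k + 10)/(24*(k**2 + 10*k + 24)).
s_(k+1) − s_k = (2*k + 11)/(k**4 + 22*k**3 + 179*k**2 + 638*k + 840) = t_k.
Evaluate: s_(n+1) = (n**2 + 12*n + 11)/(24*(n**2 + 12*n + 35)); subtract s_(2) = 1/48 ⇒ S(n) = (n**2 + 12*n - 13)/(48*(n**2 + 12*n + 35)).

S(n) = (n**2 + 12*n - 13)/(48*(n**2 + 12*n + 35))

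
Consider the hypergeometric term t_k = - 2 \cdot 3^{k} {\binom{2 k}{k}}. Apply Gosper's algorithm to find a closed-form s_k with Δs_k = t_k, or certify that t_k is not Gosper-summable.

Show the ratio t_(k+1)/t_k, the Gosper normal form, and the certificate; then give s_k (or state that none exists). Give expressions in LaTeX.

no hypergeometric antidifference exists

Ratio r(k) = 6*(2*k + 1)/(k + 1).
So A=12*k + 6 and B=k + 1, with C=1.
Solve (12*k + 6)·f(k+1) − (k)·f(k) = 1.
Degrees (1,1,0) ⇒ d ≤ -1.
deg f ≤ -1 is impossible — no certificate.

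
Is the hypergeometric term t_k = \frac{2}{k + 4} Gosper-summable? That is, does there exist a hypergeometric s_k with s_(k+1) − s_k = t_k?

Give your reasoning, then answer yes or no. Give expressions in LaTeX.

No; the coefficient equations for f are inconsistent.

r(k) = (k + 4)/(k + 5) after simplifying.
So A=k + 4 and B=k + 5, with C=1.
f must satisfy (k + 4)·f(k+1) − (k + 4)·f(k) = 1.
d = 0 from the (1,1,0) case.
Generic f = c0 gives residual -1; -1 = 0 cannot hold, so t_k is not Gosper-summable.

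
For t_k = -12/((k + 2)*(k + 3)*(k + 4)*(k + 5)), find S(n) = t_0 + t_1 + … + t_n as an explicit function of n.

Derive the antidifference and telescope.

S(n) = (-n**3 - 12*n**2 - 47*n - 36)/(6*(n**3 + 12*n**2 + 47*n + 60))

Step 1: r(k) = (k + 2)/(k + 6).
So A=k + 2 and B=k + 6, with C=1.
Solve (k + 2)·f(k+1) − (k + 5)·f(k) = 1.
d = 3 from the (1,1,0) case.
A polynomial solution: f(k) = k*(k**2 + 9*k + 26)/72.
Get s_k = R·t_k = k*(-k**2 - 9*k - 26)/(6*(k + 2)*(k + 3)*(k + 4)) with R(k) = B(k−1)f(k)/C(k) = k*(k + 5)*(k**2 + 9*k + 26)/72.
Verify: -12/(k**4 + 14*k**3 + 71*k**2 + 154*k + 120) matches t_k.
Evaluate: s_(n+1) = (-n**3 - 12*n**2 - 47*n - 36)/(6*(n**3 + 12*n**2 + 47*n + 60)); subtract s_(0) = 0 ⇒ S(n) = (-n**3 - 12*n**2 - 47*n - 36)/(6*(n**3 + 12*n**2 + 47*n + 60)).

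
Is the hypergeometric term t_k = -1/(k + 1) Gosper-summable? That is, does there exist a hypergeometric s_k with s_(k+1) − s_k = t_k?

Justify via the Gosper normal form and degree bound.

No; the coefficient equations for f are inconsistent.

t_(k+1)/t_k = (k + 1)/(k + 2).
Factor: A=k + 1; B=k + 2; C=1.
Key eq: (k + 1)·f(k+1) = (k + 1)·f(k) + (1).
d = 0 from the (1,1,0) case.
Write f(k) = c0. Then LHS − RHS = -1, requiring -1 = 0: contradictory. No certificate.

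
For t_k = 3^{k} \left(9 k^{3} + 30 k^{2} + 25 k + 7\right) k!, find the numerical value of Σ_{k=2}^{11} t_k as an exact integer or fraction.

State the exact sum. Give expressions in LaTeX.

Σ = 115061612366130984

Compute t_(k+1)/t_k: get 3*(9*k**4 + 66*k**3 + 169*k**2 + 183*k + 71)/(9*k**3 + 30*k**2 + 25*k + 7).
Normal form (A,B,C) = (3*k + 3, 1, k**3 + 10*k**2/3 + 25*k/9 + 7/9).
Need (3*k + 3)·f(k+1) − (1)·f(k) = k**3 + 10*k**2/3 + 25*k/9 + 7/9.
From deg A=1, deg B=0, deg C=3: d=2.
Match coefficients ⇒ f(k) = (3*k**2 + 2*k - 4)/9.
Certificate R = B(k−1)f/C = (3*k**2 + 2*k - 4)/(9*k**3 + 30*k**2 + 25*k + 7) gives s_k = 3**k*(3*k**2 + 2*k - 4)*factorial(k).
Verify: 3**k*(9*k**3 + 30*k**2 + 25*k + 7)*factorial(k) matches t_k.
Σ_(k=2)^(11) t_k = s_(12) − s_(2) = 115061612366131200 − (216) = 115061612366130984.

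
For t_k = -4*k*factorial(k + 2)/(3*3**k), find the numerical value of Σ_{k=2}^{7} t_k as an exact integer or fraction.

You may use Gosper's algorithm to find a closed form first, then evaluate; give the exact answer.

Compute t_(k+1)/t_k: get (k + 1)*(k + 3)/(3*k).
So A=k/3 + 1 and B=1, with C=k.
Set up (k/3 + 1)·f(k+1) − (1)·f(k) − (k) = 0.
From deg A=1, deg B=0, deg C=1: d=0.
Solve for f: f(k) = 3 (degree 0 ≤ 0).
Get s_k = R·t_k = -4*factorial(k + 2)/3**k with R(k) = B(k−1)f(k)/C(k) = 3/k.
Δs = -4*k*factorial(k + 2)/(3*3**k), as required.
Σ_(k=2)^(7) t_k = s_(8) − s_(2) = -179200/81 − (-32/3) = -178336/81.

Σ = -178336/81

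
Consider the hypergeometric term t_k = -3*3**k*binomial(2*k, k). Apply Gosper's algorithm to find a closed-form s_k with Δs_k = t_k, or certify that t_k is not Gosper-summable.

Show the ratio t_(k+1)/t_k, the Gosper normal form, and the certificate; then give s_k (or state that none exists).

The ratio is 6*(2*k + 1)/(k + 1).
Normal form (A,B,C) = (12*k + 6, k + 1, 1).
f must satisfy (12*k + 6)·f(k+1) − (k)·f(k) = 1.
Bound: deg f ≤ -1.
Bound -1 < 0, so the key equation has no polynomial solution.

not Gosper-summable; s_k does not exist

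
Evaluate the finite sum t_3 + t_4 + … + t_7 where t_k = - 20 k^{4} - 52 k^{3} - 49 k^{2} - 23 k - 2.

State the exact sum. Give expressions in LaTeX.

t_(k+1)/t_k = (20*k**4 + 132*k**3 + 325*k**2 + 357*k + 146)/(20*k**4 + 52*k**3 + 49*k**2 + 23*k + 2).
A = 1, B = 1, C = k**4 + 13*k**3/5 + 49*k**2/20 + 23*k/20 + 1/10.
Set up (1)·f(k+1) − (1)·f(k) − (k**4 + 13*k**3/5 + 49*k**2/20 + 23*k/20 + 1/10) = 0.
deg f ≤ 5 (via 0,0,4).
Solving with deg f ≤ 5: f(k) = k*(4*k**4 + 3*k**3 - 3*k**2 - 2)/20.
Get s_k = R·t_k = k*(-4*k**4 - 3*k**3 + 3*k**2 + 2) with R(k) = B(k−1)f(k)/C(k) = k*(4*k**4 + 3*k**3 - 3*k**2 - 2)/(20*k**4 + 52*k**3 + 49*k**2 + 23*k + 2).
s_(k+1) − s_k = -20*k**4 - 52*k**3 - 49*k**2 - 23*k - 2 = t_k.
Sum = s_(8) − s_(3); s_(8) = -141808, s_(3) = -1128 ⇒ -140680.

Σ = -140680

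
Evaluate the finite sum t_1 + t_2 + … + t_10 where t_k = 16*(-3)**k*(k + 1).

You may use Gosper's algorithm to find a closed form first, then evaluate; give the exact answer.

Compute t_(k+1)/t_k: get 3*(-k - 2)/(k + 1).
Take A(k)=-3, B(k)=1, C(k)=k + 1.
f must satisfy (-3)·f(k+1) − (1)·f(k) = k + 1.
deg f ≤ 1 (via 0,0,1).
Solving with deg f ≤ 1: f(k) = -(4*k + 1)/16.
Certificate R = B(k−1)f/C = -(4*k + 1)/(16*(k + 1)) gives s_k = (-3)**k*(-4*k - 1).
s_(k+1) − s_k = 16*(-3)**k*(k + 1) = t_k.
Evaluate s at k=11 and k=1: 7971615 and 15; difference 7971600.

Σ = 7971600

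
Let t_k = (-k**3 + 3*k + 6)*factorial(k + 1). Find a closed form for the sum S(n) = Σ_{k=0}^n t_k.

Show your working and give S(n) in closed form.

r(k) = (k + 2)*(3*k - (k + 1)**3 + 9)/(-k**3 + 3*k + 6) after simplifying.
Normal form (A,B,C) = (k + 2, 1, k**3 - 3*k - 6).
f must satisfy (k + 2)·f(k+1) − (1)·f(k) = k**3 - 3*k - 6.
Bound: deg f ≤ 2.
Coefficient equations give f(k) = k**2 - 3*k - 2.
R(k) = B(k−1)·f(k)/C(k) = (k**2 - 3*k - 2)/(k**3 - 3*k - 6); s_k = R·t_k = (-k**2 + 3*k + 2)*factorial(k + 1).
s_(k+1) − s_k = (-k**3 + 3*k + 6)*factorial(k + 1) = t_k.
Evaluate: s_(n+1) = (-n**2 + n + 4)*factorial(n + 2); subtract s_(0) = 2 ⇒ S(n) = -n**4*factorial(n) - 2*n**3*factorial(n) + 5*n**2*factorial(n) + 14*n*factorial(n) + 8*factorial(n) - 2.

S(n) = -n**4*factorial(n) - 2*n**3*factorial(n) + 5*n**2*factorial(n) + 14*n*factorial(n) + 8*factorial(n) - 2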